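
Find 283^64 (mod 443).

309

283^1 ≡ 283 (mod 443)
283^2 ≡ 283^2 = 80089 ≡ 349 (mod 443)
283^4 ≡ 349^2 = 121801 ≡ 419 (mod 443)
283^8 ≡ 419^2 = 175561 ≡ 133 (mod 443)
283^16 ≡ 133^2 = 17689 ≡ 412 (mod 443)
283^32 ≡ 412^2 = 169744 ≡ 75 (mod 443)
283^64 ≡ 75^2 = 5625 ≡ 309 (mod 443)
So 283^64 ≡ 309 (mod 443).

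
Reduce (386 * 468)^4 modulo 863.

386 * 468 = 180648 ≡ 281 (mod 863)
(281)^4 ≡ 228 (mod 863)

228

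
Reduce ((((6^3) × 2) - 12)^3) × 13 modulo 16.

0

(6)^3 ≡ 8 (mod 16)
8 × 2 = 16 ≡ 0 (mod 16)
0 - 12 = -12 ≡ 4 (mod 16)
(4)^3 ≡ 0 (mod 16)
0 × 13 = 0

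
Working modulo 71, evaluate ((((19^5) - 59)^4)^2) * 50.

43

(19)^5 ≡ 45 (mod 71)
45 - 59 = -14 ≡ 57 (mod 71)
(57)^4 ≡ 5 (mod 71)
(5)^2 ≡ 25 (mod 71)
25 * 50 = 1250 ≡ 43 (mod 71)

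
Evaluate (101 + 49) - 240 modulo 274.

184

101 + 49 = 150
150 - 240 = -90 ≡ 184 (mod 274)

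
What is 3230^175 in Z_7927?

175 in binary is 10101111, i.e. 175 = 128 + 32 + 8 + 4 + 2 + 1.
3230^1 ≡ 3230 (mod 7927)
3230^2 ≡ 3230^2 = 10432900 ≡ 968 (mod 7927)
3230^4 ≡ 968^2 = 937024 ≡ 1638 (mod 7927)
3230^8 ≡ 1638^2 = 2683044 ≡ 3718 (mod 7927)
3230^16 ≡ 3718^2 = 13823524 ≡ 6763 (mod 7927)
3230^32 ≡ 6763^2 = 45738169 ≡ 7306 (mod 7927)
3230^64 ≡ 7306^2 = 53377636 ≡ 5145 (mod 7927)
3230^128 ≡ 5145^2 = 26471025 ≡ 2772 (mod 7927)
3230^175 = 3230^128 · 3230^32 · 3230^8 · 3230^4 · 3230^2 · 3230^1 ≡ 2772 · 7306 · 3718 · 1638 · 968 · 3230 (mod 7927).
Accumulate the product:
2772 · 7306 = 20252232 ≡ 6674
6674 · 3718 = 24813932 ≡ 2422
2422 · 1638 = 3967236 ≡ 3736
3736 · 968 = 3616448 ≡ 1736
1736 · 3230 = 5607280 ≡ 2891

2891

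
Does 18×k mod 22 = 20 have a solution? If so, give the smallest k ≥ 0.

6

gcd(18, 22) = 2, and 2 | 20, so solutions exist.
Divide through by 2: 9×k mod 11 = 10.
9⁻¹ ≡ 5 (mod 11).
k ≡ 5×10 ≡ 6 (mod 11).
The smallest non-negative solution is k = 6.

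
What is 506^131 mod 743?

By square-and-multiply:
131 in binary is 10000011, i.e. 131 = 128 + 2 + 1.
506^1 ≡ 506 (mod 743)
506^2 ≡ 506^2 = 256036 ≡ 444 (mod 743)
506^4 ≡ 444^2 = 197136 ≡ 241 (mod 743)
506^8 ≡ 241^2 = 58081 ≡ 127 (mod 743)
506^16 ≡ 127^2 = 16129 ≡ 526 (mod 743)
506^32 ≡ 526^2 = 276676 ≡ 280 (mod 743)
506^64 ≡ 280^2 = 78400 ≡ 385 (mod 743)
506^128 ≡ 385^2 = 148225 ≡ 368 (mod 743)
506^131 = 506^128 · 506^2 · 506^1 ≡ 368 · 444 · 506 (mod 743).
Accumulate the product:
368 · 444 = 163392 ≡ 675
675 · 506 = 341550 ≡ 513

513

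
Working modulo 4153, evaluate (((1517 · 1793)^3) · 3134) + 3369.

1637

1517 · 1793 = 2719981 ≡ 3919 (mod 4153)
(3919)^3 ≡ 3254 (mod 4153)
3254 · 3134 = 10198036 ≡ 2421 (mod 4153)
2421 + 3369 = 5790 ≡ 1637 (mod 4153)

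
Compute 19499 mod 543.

494

19499 = 35×543 + 494, so 19499 ≡ 494 (mod 543).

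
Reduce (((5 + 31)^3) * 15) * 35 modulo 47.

5 + 31 = 36
(36)^3 ≡ 32 (mod 47)
32 * 15 = 480 ≡ 10 (mod 47)
10 * 35 = 350 ≡ 21 (mod 47)

21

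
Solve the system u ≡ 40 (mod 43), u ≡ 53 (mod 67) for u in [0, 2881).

857

43⁻¹ mod 67: 43·53 ≡ 1 (mod 67), so 43⁻¹ ≡ 53.
u = 40 + 43·((53 − 40)·53 mod 67) = 40 + 43·19 = 857.
Check: 857 mod 43 = 40, 857 mod 67 = 53. ✓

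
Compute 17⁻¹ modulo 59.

7

By the extended Euclidean algorithm:
59 = 3*17 + 8
17 = 2*8 + 1
8 = 8*1 + 0
gcd(17, 59) = 1, so the inverse exists.
Back-substitute for 1:
1 = 1*17 − 2*8
  = −2*59 + 7*17
So 17⁻¹ ≡ 7 (mod 59).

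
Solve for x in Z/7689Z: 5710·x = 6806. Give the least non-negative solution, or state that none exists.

gcd(5710, 7689) = 1, so a unique solution mod 7689 exists.
5710⁻¹ ≡ 1321 (mod 7689).
x ≡ 1321·6806 ≡ 2285 (mod 7689).

2285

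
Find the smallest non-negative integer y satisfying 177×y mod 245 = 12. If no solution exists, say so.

216

gcd(177, 245) = 1, so a unique solution mod 245 exists.
177⁻¹ ≡ 18 (mod 245).
y ≡ 18×12 ≡ 216 (mod 245).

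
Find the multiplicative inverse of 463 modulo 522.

522 = 1×463 + 59
463 = 7×59 + 50
59 = 1×50 + 9
50 = 5×9 + 5
9 = 1×5 + 4
5 = 1×4 + 1
4 = 4×1 + 0
gcd(463, 522) = 1, so the inverse exists.
Back-substitute for 1:
1 = 1×5 − 1×4
  = −1×9 + 2×5
  = 2×50 − 11×9
  = −11×59 + 13×50
  = 13×463 − 102×59
  = −102×522 + 115×463
So 463⁻¹ ≡ 115 (mod 522).

115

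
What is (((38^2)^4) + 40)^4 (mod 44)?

(38)^2 ≡ 36 (mod 44)
(36)^4 ≡ 4 (mod 44)
4 + 40 = 44 ≡ 0 (mod 44)
(0)^4 ≡ 0 (mod 44)

0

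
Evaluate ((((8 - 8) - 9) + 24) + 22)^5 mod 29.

27

8 - 8 = 0
0 - 9 = -9 ≡ 20 (mod 29)
20 + 24 = 44 ≡ 15 (mod 29)
15 + 22 = 37 ≡ 8 (mod 29)
(8)^5 ≡ 27 (mod 29)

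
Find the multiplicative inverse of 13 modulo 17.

4

Run the extended Euclidean algorithm:
17 = 1×13 + 4
13 = 3×4 + 1
4 = 4×1 + 0
gcd(13, 17) = 1, so the inverse exists.
Back-substitute for 1:
1 = 1×13 − 3×4
  = −3×17 + 4×13
So 13⁻¹ ≡ 4 (mod 17).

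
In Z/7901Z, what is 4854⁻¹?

By the extended Euclidean algorithm:
7901 = 1*4854 + 3047
4854 = 1*3047 + 1807
3047 = 1*1807 + 1240
1807 = 1*1240 + 567
1240 = 2*567 + 106
567 = 5*106 + 37
106 = 2*37 + 32
37 = 1*32 + 5
32 = 6*5 + 2
5 = 2*2 + 1
2 = 2*1 + 0
gcd(4854, 7901) = 1, so the inverse exists.
Back-substitute for 1:
1 = 1*5 − 2*2
  = −2*32 + 13*5
  = 13*37 − 15*32
  = −15*106 + 43*37
  = 43*567 − 230*106
  = −230*1240 + 503*567
  = 503*1807 − 733*1240
  = −733*3047 + 1236*1807
  = 1236*4854 − 1969*3047
  = −1969*7901 + 3205*4854
So 4854⁻¹ ≡ 3205 (mod 7901).

3205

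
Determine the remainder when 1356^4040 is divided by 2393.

1656

By square-and-multiply:
1356^1 ≡ 1356 (mod 2393)
1356^2 ≡ 1356^2 = 1838736 ≡ 912 (mod 2393)
1356^4 ≡ 912^2 = 831744 ≡ 1373 (mod 2393)
1356^8 ≡ 1373^2 = 1885129 ≡ 1838 (mod 2393)
1356^16 ≡ 1838^2 = 3378244 ≡ 1721 (mod 2393)
1356^32 ≡ 1721^2 = 2961841 ≡ 1700 (mod 2393)
1356^64 ≡ 1700^2 = 2890000 ≡ 1649 (mod 2393)
1356^128 ≡ 1649^2 = 2719201 ≡ 753 (mod 2393)
1356^256 ≡ 753^2 = 567009 ≡ 2261 (mod 2393)
1356^512 ≡ 2261^2 = 5112121 ≡ 673 (mod 2393)
1356^1024 ≡ 673^2 = 452929 ≡ 652 (mod 2393)
1356^2048 ≡ 652^2 = 425104 ≡ 1543 (mod 2393)
1356^4040 = 1356^2048 * 1356^1024 * 1356^512 * 1356^256 * 1356^128 * 1356^64 * 1356^8 ≡ 1543 * 652 * 673 * 2261 * 753 * 1649 * 1838 (mod 2393).
Accumulate the product:
1543 * 652 = 1006036 ≡ 976
976 * 673 = 656848 ≡ 1166
1166 * 2261 = 2636326 ≡ 1633
1633 * 753 = 1229649 ≡ 2040
2040 * 1649 = 3363960 ≡ 1795
1795 * 1838 = 3299210 ≡ 1656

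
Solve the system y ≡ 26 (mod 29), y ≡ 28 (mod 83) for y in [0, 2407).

29⁻¹ mod 83: 29×63 ≡ 1 (mod 83), so 29⁻¹ ≡ 63.
y = 26 + 29×((28 − 26)×63 mod 83) = 26 + 29×43 = 1273.

1273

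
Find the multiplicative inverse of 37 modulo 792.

685

Run the extended Euclidean algorithm:
792 = 21·37 + 15
37 = 2·15 + 7
15 = 2·7 + 1
7 = 7·1 + 0
gcd(37, 792) = 1, so the inverse exists.
Back-substitute for 1:
1 = 1·15 − 2·7
  = −2·37 + 5·15
  = 5·792 − 107·37
So 37⁻¹ ≡ −107 ≡ 685 (mod 792).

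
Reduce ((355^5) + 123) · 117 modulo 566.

(355)^5 ≡ 503 (mod 566)
503 + 123 = 626 ≡ 60 (mod 566)
60 · 117 = 7020 ≡ 228 (mod 566)

228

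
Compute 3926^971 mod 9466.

Using repeated squaring:
971 in binary is 1111001011, i.e. 971 = 512 + 256 + 128 + 64 + 8 + 2 + 1.
3926^1 ≡ 3926 (mod 9466)
3926^2 ≡ 3926^2 = 15413476 ≡ 2828 (mod 9466)
3926^4 ≡ 2828^2 = 7997584 ≡ 8280 (mod 9466)
3926^8 ≡ 8280^2 = 68558400 ≡ 5628 (mod 9466)
3926^16 ≡ 5628^2 = 31674384 ≡ 1148 (mod 9466)
3926^32 ≡ 1148^2 = 1317904 ≡ 2130 (mod 9466)
3926^64 ≡ 2130^2 = 4536900 ≡ 2686 (mod 9466)
3926^128 ≡ 2686^2 = 7214596 ≡ 1504 (mod 9466)
3926^256 ≡ 1504^2 = 2262016 ≡ 9108 (mod 9466)
3926^512 ≡ 9108^2 = 82955664 ≡ 5106 (mod 9466)
3926^971 = 3926^512 · 3926^256 · 3926^128 · 3926^64 · 3926^8 · 3926^2 · 3926^1 ≡ 5106 · 9108 · 1504 · 2686 · 5628 · 2828 · 3926 (mod 9466).
Accumulate the product:
5106 · 9108 = 46505448 ≡ 8456
8456 · 1504 = 12717824 ≡ 4986
4986 · 2686 = 13392396 ≡ 7472
7472 · 5628 = 42052416 ≡ 4444
4444 · 2828 = 12567632 ≡ 6250
6250 · 3926 = 24537500 ≡ 1628

1628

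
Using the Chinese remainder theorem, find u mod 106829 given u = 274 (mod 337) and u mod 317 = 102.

82839

337⁻¹ mod 317: 337·111 ≡ 1 (mod 317), so 337⁻¹ ≡ 111.
u = 274 + 337·((102 − 274)·111 mod 317) = 274 + 337·245 = 82839.
Check: 82839 mod 337 = 274, 82839 mod 317 = 102. ✓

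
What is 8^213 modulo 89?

2

Using repeated squaring:
213 in binary is 11010101, i.e. 213 = 128 + 64 + 16 + 4 + 1.
8^1 ≡ 8 (mod 89)
8^2 ≡ 8^2 = 64 (mod 89)
8^4 ≡ 64^2 = 4096 ≡ 2 (mod 89)
8^8 ≡ 2^2 = 4 (mod 89)
8^16 ≡ 4^2 = 16 (mod 89)
8^32 ≡ 16^2 = 256 ≡ 78 (mod 89)
8^64 ≡ 78^2 = 6084 ≡ 32 (mod 89)
8^128 ≡ 32^2 = 1024 ≡ 45 (mod 89)
8^213 = 8^128 · 8^64 · 8^16 · 8^4 · 8^1 ≡ 45 · 32 · 16 · 2 · 8 (mod 89).
Accumulate the product:
45 · 32 = 1440 ≡ 16
16 · 16 = 256 ≡ 78
78 · 2 = 156 ≡ 67
67 · 8 = 536 ≡ 2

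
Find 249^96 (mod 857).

249^1 ≡ 249 (mod 857)
249^2 ≡ 249^2 = 62001 ≡ 297 (mod 857)
249^4 ≡ 297^2 = 88209 ≡ 795 (mod 857)
249^8 ≡ 795^2 = 632025 ≡ 416 (mod 857)
249^16 ≡ 416^2 = 173056 ≡ 799 (mod 857)
249^32 ≡ 799^2 = 638401 ≡ 793 (mod 857)
249^64 ≡ 793^2 = 628849 ≡ 668 (mod 857)
249^96 = 249^64 × 249^32 ≡ 668 × 793 (mod 857).
668 × 793 = 529724 ≡ 98 (mod 857).

98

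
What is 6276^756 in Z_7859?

By square-and-multiply:
6276^1 ≡ 6276 (mod 7859)
6276^2 ≡ 6276^2 = 39388176 ≡ 6727 (mod 7859)
6276^4 ≡ 6727^2 = 45252529 ≡ 407 (mod 7859)
6276^8 ≡ 407^2 = 165649 ≡ 610 (mod 7859)
6276^16 ≡ 610^2 = 372100 ≡ 2727 (mod 7859)
6276^32 ≡ 2727^2 = 7436529 ≡ 1915 (mod 7859)
6276^64 ≡ 1915^2 = 3667225 ≡ 4931 (mod 7859)
6276^128 ≡ 4931^2 = 24314761 ≡ 6874 (mod 7859)
6276^256 ≡ 6874^2 = 47251876 ≡ 3568 (mod 7859)
6276^512 ≡ 3568^2 = 12730624 ≡ 6903 (mod 7859)
6276^756 = 6276^512 · 6276^128 · 6276^64 · 6276^32 · 6276^16 · 6276^4 ≡ 6903 · 6874 · 4931 · 1915 · 2727 · 407 (mod 7859).
Accumulate the product:
6903 · 6874 = 47451222 ≡ 6439
6439 · 4931 = 31750709 ≡ 349
349 · 1915 = 668335 ≡ 320
320 · 2727 = 872640 ≡ 291
291 · 407 = 118437 ≡ 552

552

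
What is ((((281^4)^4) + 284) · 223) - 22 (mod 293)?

(281)^4 ≡ 226 (mod 293)
(226)^4 ≡ 46 (mod 293)
46 + 284 = 330 ≡ 37 (mod 293)
37 · 223 = 8251 ≡ 47 (mod 293)
47 - 22 = 25

25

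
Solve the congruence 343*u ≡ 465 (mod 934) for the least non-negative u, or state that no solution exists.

gcd(343, 934) = 1, so a unique solution mod 934 exists.
343⁻¹ ≡ 177 (mod 934).
u ≡ 177*465 ≡ 113 (mod 934).

113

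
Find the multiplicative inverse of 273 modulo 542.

By the extended Euclidean algorithm:
542 = 1·273 + 269
273 = 1·269 + 4
269 = 67·4 + 1
4 = 4·1 + 0
gcd(273, 542) = 1, so the inverse exists.
Bézout: 1 = 68·542 − 135·273.
So 273⁻¹ ≡ −135 ≡ 407 (mod 542).

407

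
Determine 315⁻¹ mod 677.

144

677 = 2×315 + 47
315 = 6×47 + 33
47 = 1×33 + 14
33 = 2×14 + 5
14 = 2×5 + 4
5 = 1×4 + 1
4 = 4×1 + 0
gcd(315, 677) = 1, so the inverse exists.
Bézout: 1 = −67×677 + 144×315.
So 315⁻¹ ≡ 144 (mod 677).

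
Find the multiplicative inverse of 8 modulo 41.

36

Run the extended Euclidean algorithm:
41 = 5×8 + 1
8 = 8×1 + 0
gcd(8, 41) = 1, so the inverse exists.
Back-substitute for 1:
1 = 1×41 − 5×8
So 8⁻¹ ≡ −5 ≡ 36 (mod 41).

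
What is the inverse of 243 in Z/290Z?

Run the extended Euclidean algorithm:
290 = 1*243 + 47
243 = 5*47 + 8
47 = 5*8 + 7
8 = 1*7 + 1
7 = 7*1 + 0
gcd(243, 290) = 1, so the inverse exists.
Back-substitute for 1:
1 = 1*8 − 1*7
  = −1*47 + 6*8
  = 6*243 − 31*47
  = −31*290 + 37*243
So 243⁻¹ ≡ 37 (mod 290).

37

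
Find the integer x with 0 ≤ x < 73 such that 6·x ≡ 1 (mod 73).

61

73 = 12*6 + 1
6 = 6*1 + 0
gcd(6, 73) = 1, so the inverse exists.
Back-substitute for 1:
1 = 1*73 − 12*6
So 6⁻¹ ≡ −12 ≡ 61 (mod 73).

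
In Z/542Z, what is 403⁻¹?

By the extended Euclidean algorithm:
542 = 1×403 + 139
403 = 2×139 + 125
139 = 1×125 + 14
125 = 8×14 + 13
14 = 1×13 + 1
13 = 13×1 + 0
gcd(403, 542) = 1, so the inverse exists.
Bézout: 1 = 29×542 − 39×403.
So 403⁻¹ ≡ −39 ≡ 503 (mod 542).

503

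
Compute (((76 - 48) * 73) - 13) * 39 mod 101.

25

76 - 48 = 28
28 * 73 = 2044 ≡ 24 (mod 101)
24 - 13 = 11
11 * 39 = 429 ≡ 25 (mod 101)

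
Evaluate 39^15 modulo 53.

39^1 ≡ 39 (mod 53)
39^2 ≡ 39^2 = 1521 ≡ 37 (mod 53)
39^4 ≡ 37^2 = 1369 ≡ 44 (mod 53)
39^8 ≡ 44^2 = 1936 ≡ 28 (mod 53)
39^15 = 39^8 × 39^4 × 39^2 × 39^1 ≡ 28 × 44 × 37 × 39 (mod 53).
Accumulate the product:
28 × 44 = 1232 ≡ 13
13 × 37 = 481 ≡ 4
4 × 39 = 156 ≡ 50

50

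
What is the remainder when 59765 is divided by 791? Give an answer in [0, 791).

59765 = 75·791 + 440, so 59765 ≡ 440 (mod 791).

440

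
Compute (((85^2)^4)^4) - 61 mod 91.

(85)^2 ≡ 36 (mod 91)
(36)^4 ≡ 29 (mod 91)
(29)^4 ≡ 29 (mod 91)
29 - 61 = -32 ≡ 59 (mod 91)

59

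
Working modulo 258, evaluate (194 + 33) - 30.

194 + 33 = 227
227 - 30 = 197

197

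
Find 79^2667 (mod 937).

177

2667 in binary is 101001101011, i.e. 2667 = 2048 + 512 + 64 + 32 + 8 + 2 + 1.
79^1 ≡ 79 (mod 937)
79^2 ≡ 79^2 = 6241 ≡ 619 (mod 937)
79^4 ≡ 619^2 = 383161 ≡ 865 (mod 937)
79^8 ≡ 865^2 = 748225 ≡ 499 (mod 937)
79^16 ≡ 499^2 = 249001 ≡ 696 (mod 937)
79^32 ≡ 696^2 = 484416 ≡ 924 (mod 937)
79^64 ≡ 924^2 = 853776 ≡ 169 (mod 937)
79^128 ≡ 169^2 = 28561 ≡ 451 (mod 937)
79^256 ≡ 451^2 = 203401 ≡ 72 (mod 937)
79^512 ≡ 72^2 = 5184 ≡ 499 (mod 937)
79^1024 ≡ 499^2 = 249001 ≡ 696 (mod 937)
79^2048 ≡ 696^2 = 484416 ≡ 924 (mod 937)
79^2667 = 79^2048 * 79^512 * 79^64 * 79^32 * 79^8 * 79^2 * 79^1 ≡ 924 * 499 * 169 * 924 * 499 * 619 * 79 (mod 937).
Accumulate the product:
924 * 499 = 461076 ≡ 72
72 * 169 = 12168 ≡ 924
924 * 924 = 853776 ≡ 169
169 * 499 = 84331 ≡ 1
1 * 619 = 619
619 * 79 = 48901 ≡ 177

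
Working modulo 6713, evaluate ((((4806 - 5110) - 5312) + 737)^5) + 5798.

4806 - 5110 = -304 ≡ 6409 (mod 6713)
6409 - 5312 = 1097
1097 + 737 = 1834
(1834)^5 ≡ 5733 (mod 6713)
5733 + 5798 = 11531 ≡ 4818 (mod 6713)

4818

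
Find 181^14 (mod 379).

185

Compute successive squares:
181^1 ≡ 181 (mod 379)
181^2 ≡ 181^2 = 32761 ≡ 167 (mod 379)
181^4 ≡ 167^2 = 27889 ≡ 222 (mod 379)
181^8 ≡ 222^2 = 49284 ≡ 14 (mod 379)
181^14 = 181^8 · 181^4 · 181^2 ≡ 14 · 222 · 167 (mod 379).
Accumulate the product:
14 · 222 = 3108 ≡ 76
76 · 167 = 12692 ≡ 185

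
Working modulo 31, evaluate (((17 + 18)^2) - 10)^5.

17 + 18 = 35 ≡ 4 (mod 31)
(4)^2 ≡ 16 (mod 31)
16 - 10 = 6
(6)^5 ≡ 26 (mod 31)

26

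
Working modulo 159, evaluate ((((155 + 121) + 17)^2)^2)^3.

142

155 + 121 = 276 ≡ 117 (mod 159)
117 + 17 = 134
(134)^2 ≡ 148 (mod 159)
(148)^2 ≡ 121 (mod 159)
(121)^3 ≡ 142 (mod 159)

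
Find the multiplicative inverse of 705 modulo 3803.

By the extended Euclidean algorithm:
3803 = 5*705 + 278
705 = 2*278 + 149
278 = 1*149 + 129
149 = 1*129 + 20
129 = 6*20 + 9
20 = 2*9 + 2
9 = 4*2 + 1
2 = 2*1 + 0
gcd(705, 3803) = 1, so the inverse exists.
Bézout: 1 = 317*3803 − 1710*705.
So 705⁻¹ ≡ −1710 ≡ 2093 (mod 3803).

2093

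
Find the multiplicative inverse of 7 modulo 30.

13

30 = 4*7 + 2
7 = 3*2 + 1
2 = 2*1 + 0
gcd(7, 30) = 1, so the inverse exists.
Back-substitute for 1:
1 = 1*7 − 3*2
  = −3*30 + 13*7
So 7⁻¹ ≡ 13 (mod 30).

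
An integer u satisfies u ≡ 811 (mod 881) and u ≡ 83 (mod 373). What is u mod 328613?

22836

881⁻¹ mod 373: 881*105 ≡ 1 (mod 373), so 881⁻¹ ≡ 105.
u = 811 + 881*((83 − 811)*105 mod 373) = 811 + 881*25 = 22836.
Check: 22836 mod 881 = 811, 22836 mod 373 = 83. ✓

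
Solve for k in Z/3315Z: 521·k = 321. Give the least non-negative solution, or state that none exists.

516

gcd(521, 3315) = 1, so a unique solution mod 3315 exists.
521⁻¹ ≡ 2666 (mod 3315).
k ≡ 2666·321 ≡ 516 (mod 3315).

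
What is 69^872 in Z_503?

Compute successive squares:
872 in binary is 1101101000, i.e. 872 = 512 + 256 + 64 + 32 + 8.
69^1 ≡ 69 (mod 503)
69^2 ≡ 69^2 = 4761 ≡ 234 (mod 503)
69^4 ≡ 234^2 = 54756 ≡ 432 (mod 503)
69^8 ≡ 432^2 = 186624 ≡ 11 (mod 503)
69^16 ≡ 11^2 = 121 (mod 503)
69^32 ≡ 121^2 = 14641 ≡ 54 (mod 503)
69^64 ≡ 54^2 = 2916 ≡ 401 (mod 503)
69^128 ≡ 401^2 = 160801 ≡ 344 (mod 503)
69^256 ≡ 344^2 = 118336 ≡ 131 (mod 503)
69^512 ≡ 131^2 = 17161 ≡ 59 (mod 503)
69^872 = 69^512 × 69^256 × 69^64 × 69^32 × 69^8 ≡ 59 × 131 × 401 × 54 × 11 (mod 503).
Accumulate the product:
59 × 131 = 7729 ≡ 184
184 × 401 = 73784 ≡ 346
346 × 54 = 18684 ≡ 73
73 × 11 = 803 ≡ 300

300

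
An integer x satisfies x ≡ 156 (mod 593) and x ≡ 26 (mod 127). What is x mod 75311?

70130

593⁻¹ mod 127: 593×3 ≡ 1 (mod 127), so 593⁻¹ ≡ 3.
x = 156 + 593×((26 − 156)×3 mod 127) = 156 + 593×118 = 70130.
Check: 70130 mod 593 = 156, 70130 mod 127 = 26. ✓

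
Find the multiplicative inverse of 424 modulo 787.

529

Apply the Euclidean algorithm and back-substitute:
787 = 1*424 + 363
424 = 1*363 + 61
363 = 5*61 + 58
61 = 1*58 + 3
58 = 19*3 + 1
3 = 3*1 + 0
gcd(424, 787) = 1, so the inverse exists.
Back-substitute for 1:
1 = 1*58 − 19*3
  = −19*61 + 20*58
  = 20*363 − 119*61
  = −119*424 + 139*363
  = 139*787 − 258*424
So 424⁻¹ ≡ −258 ≡ 529 (mod 787).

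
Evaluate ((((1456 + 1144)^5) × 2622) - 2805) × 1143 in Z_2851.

1436

1456 + 1144 = 2600
(2600)^5 ≡ 2663 (mod 2851)
2663 × 2622 = 6982386 ≡ 287 (mod 2851)
287 - 2805 = -2518 ≡ 333 (mod 2851)
333 × 1143 = 380619 ≡ 1436 (mod 2851)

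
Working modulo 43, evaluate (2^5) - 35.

40

(2)^5 ≡ 32 (mod 43)
32 - 35 = -3 ≡ 40 (mod 43)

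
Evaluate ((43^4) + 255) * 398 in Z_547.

(43)^4 ≡ 51 (mod 547)
51 + 255 = 306
306 * 398 = 121788 ≡ 354 (mod 547)

354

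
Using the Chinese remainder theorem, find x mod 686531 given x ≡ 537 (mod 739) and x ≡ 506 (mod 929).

739⁻¹ mod 929: 739*44 ≡ 1 (mod 929), so 739⁻¹ ≡ 44.
x = 537 + 739*((506 − 537)*44 mod 929) = 537 + 739*494 = 365603.

365603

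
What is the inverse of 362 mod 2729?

2631

2729 = 7×362 + 195
362 = 1×195 + 167
195 = 1×167 + 28
167 = 5×28 + 27
28 = 1×27 + 1
27 = 27×1 + 0
gcd(362, 2729) = 1, so the inverse exists.
Bézout: 1 = 13×2729 − 98×362.
So 362⁻¹ ≡ −98 ≡ 2631 (mod 2729).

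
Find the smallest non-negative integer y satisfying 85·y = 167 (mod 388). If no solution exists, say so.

75

gcd(85, 388) = 1, so a unique solution mod 388 exists.
85⁻¹ ≡ 105 (mod 388).
y ≡ 105·167 ≡ 75 (mod 388).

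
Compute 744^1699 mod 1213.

187

1699 in binary is 11010100011, i.e. 1699 = 1024 + 512 + 128 + 32 + 2 + 1.
744^1 ≡ 744 (mod 1213)
744^2 ≡ 744^2 = 553536 ≡ 408 (mod 1213)
744^4 ≡ 408^2 = 166464 ≡ 283 (mod 1213)
744^8 ≡ 283^2 = 80089 ≡ 31 (mod 1213)
744^16 ≡ 31^2 = 961 (mod 1213)
744^32 ≡ 961^2 = 923521 ≡ 428 (mod 1213)
744^64 ≡ 428^2 = 183184 ≡ 21 (mod 1213)
744^128 ≡ 21^2 = 441 (mod 1213)
744^256 ≡ 441^2 = 194481 ≡ 401 (mod 1213)
744^512 ≡ 401^2 = 160801 ≡ 685 (mod 1213)
744^1024 ≡ 685^2 = 469225 ≡ 1007 (mod 1213)
744^1699 = 744^1024 * 744^512 * 744^128 * 744^32 * 744^2 * 744^1 ≡ 1007 * 685 * 441 * 428 * 408 * 744 (mod 1213).
Accumulate the product:
1007 * 685 = 689795 ≡ 811
811 * 441 = 357651 ≡ 1029
1029 * 428 = 440412 ≡ 93
93 * 408 = 37944 ≡ 341
341 * 744 = 253704 ≡ 187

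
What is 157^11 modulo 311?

Compute successive squares:
11 in binary is 1011, i.e. 11 = 8 + 2 + 1.
157^1 ≡ 157 (mod 311)
157^2 ≡ 157^2 = 24649 ≡ 80 (mod 311)
157^4 ≡ 80^2 = 6400 ≡ 180 (mod 311)
157^8 ≡ 180^2 = 32400 ≡ 56 (mod 311)
157^11 = 157^8 * 157^2 * 157^1 ≡ 56 * 80 * 157 (mod 311).
Accumulate the product:
56 * 80 = 4480 ≡ 126
126 * 157 = 19782 ≡ 189

189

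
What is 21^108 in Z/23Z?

21^1 ≡ 21 (mod 23)
21^2 ≡ 21^2 = 441 ≡ 4 (mod 23)
21^4 ≡ 4^2 = 16 (mod 23)
21^8 ≡ 16^2 = 256 ≡ 3 (mod 23)
21^16 ≡ 3^2 = 9 (mod 23)
21^32 ≡ 9^2 = 81 ≡ 12 (mod 23)
21^64 ≡ 12^2 = 144 ≡ 6 (mod 23)
21^108 = 21^64 * 21^32 * 21^8 * 21^4 ≡ 6 * 12 * 3 * 16 (mod 23).
Accumulate the product:
6 * 12 = 72 ≡ 3
3 * 3 = 9
9 * 16 = 144 ≡ 6

6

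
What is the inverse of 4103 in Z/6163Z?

2175

6163 = 1*4103 + 2060
4103 = 1*2060 + 2043
2060 = 1*2043 + 17
2043 = 120*17 + 3
17 = 5*3 + 2
3 = 1*2 + 1
2 = 2*1 + 0
gcd(4103, 6163) = 1, so the inverse exists.
Back-substitute for 1:
1 = 1*3 − 1*2
  = −1*17 + 6*3
  = 6*2043 − 721*17
  = −721*2060 + 727*2043
  = 727*4103 − 1448*2060
  = −1448*6163 + 2175*4103
So 4103⁻¹ ≡ 2175 (mod 6163).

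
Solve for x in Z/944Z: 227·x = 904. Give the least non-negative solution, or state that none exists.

424

gcd(227, 944) = 1, so a unique solution mod 944 exists.
227⁻¹ ≡ 603 (mod 944).
x ≡ 603·904 ≡ 424 (mod 944).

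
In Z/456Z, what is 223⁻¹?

319

Run the extended Euclidean algorithm:
456 = 2*223 + 10
223 = 22*10 + 3
10 = 3*3 + 1
3 = 3*1 + 0
gcd(223, 456) = 1, so the inverse exists.
Bézout: 1 = 67*456 − 137*223.
So 223⁻¹ ≡ −137 ≡ 319 (mod 456).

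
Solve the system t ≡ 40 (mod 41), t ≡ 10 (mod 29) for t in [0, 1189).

41⁻¹ mod 29: 41·17 ≡ 1 (mod 29), so 41⁻¹ ≡ 17.
t = 40 + 41·((10 − 40)·17 mod 29) = 40 + 41·12 = 532.

532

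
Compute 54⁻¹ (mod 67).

67 = 1·54 + 13
54 = 4·13 + 2
13 = 6·2 + 1
2 = 2·1 + 0
gcd(54, 67) = 1, so the inverse exists.
Back-substitute for 1:
1 = 1·13 − 6·2
  = −6·54 + 25·13
  = 25·67 − 31·54
So 54⁻¹ ≡ −31 ≡ 36 (mod 67).

36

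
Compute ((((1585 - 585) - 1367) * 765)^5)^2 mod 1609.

139

1585 - 585 = 1000
1000 - 1367 = -367 ≡ 1242 (mod 1609)
1242 * 765 = 950130 ≡ 820 (mod 1609)
(820)^5 ≡ 1314 (mod 1609)
(1314)^2 ≡ 139 (mod 1609)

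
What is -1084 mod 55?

16

-1084 = -20·55 + 16, so -1084 ≡ 16 (mod 55).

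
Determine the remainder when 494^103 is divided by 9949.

Compute successive squares:
103 in binary is 1100111, i.e. 103 = 64 + 32 + 4 + 2 + 1.
494^1 ≡ 494 (mod 9949)
494^2 ≡ 494^2 = 244036 ≡ 5260 (mod 9949)
494^4 ≡ 5260^2 = 27667600 ≡ 9380 (mod 9949)
494^8 ≡ 9380^2 = 87984400 ≡ 5393 (mod 9949)
494^16 ≡ 5393^2 = 29084449 ≡ 3522 (mod 9949)
494^32 ≡ 3522^2 = 12404484 ≡ 8030 (mod 9949)
494^64 ≡ 8030^2 = 64480900 ≡ 1431 (mod 9949)
494^103 = 494^64 * 494^32 * 494^4 * 494^2 * 494^1 ≡ 1431 * 8030 * 9380 * 5260 * 494 (mod 9949).
Accumulate the product:
1431 * 8030 = 11490930 ≡ 9784
9784 * 9380 = 91773920 ≡ 4344
4344 * 5260 = 22849440 ≡ 6536
6536 * 494 = 3228784 ≡ 5308

5308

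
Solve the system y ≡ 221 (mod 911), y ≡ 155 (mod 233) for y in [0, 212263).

911⁻¹ mod 233: 911×122 ≡ 1 (mod 233), so 911⁻¹ ≡ 122.
y = 221 + 911×((155 − 221)×122 mod 233) = 221 + 911×103 = 94054.

94054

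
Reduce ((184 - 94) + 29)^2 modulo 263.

222

184 - 94 = 90
90 + 29 = 119
(119)^2 ≡ 222 (mod 263)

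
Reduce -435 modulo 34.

-435 = -13×34 + 7, so -435 ≡ 7 (mod 34).

7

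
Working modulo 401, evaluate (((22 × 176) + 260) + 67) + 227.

15

22 × 176 = 3872 ≡ 263 (mod 401)
263 + 260 = 523 ≡ 122 (mod 401)
122 + 67 = 189
189 + 227 = 416 ≡ 15 (mod 401)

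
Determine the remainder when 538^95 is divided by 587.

538^1 ≡ 538 (mod 587)
538^2 ≡ 538^2 = 289444 ≡ 53 (mod 587)
538^4 ≡ 53^2 = 2809 ≡ 461 (mod 587)
538^8 ≡ 461^2 = 212521 ≡ 27 (mod 587)
538^16 ≡ 27^2 = 729 ≡ 142 (mod 587)
538^32 ≡ 142^2 = 20164 ≡ 206 (mod 587)
538^64 ≡ 206^2 = 42436 ≡ 172 (mod 587)
538^95 = 538^64 × 538^16 × 538^8 × 538^4 × 538^2 × 538^1 ≡ 172 × 142 × 27 × 461 × 53 × 538 (mod 587).
Accumulate the product:
172 × 142 = 24424 ≡ 357
357 × 27 = 9639 ≡ 247
247 × 461 = 113867 ≡ 576
576 × 53 = 30528 ≡ 4
4 × 538 = 2152 ≡ 391

391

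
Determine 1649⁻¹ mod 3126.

3126 = 1·1649 + 1477
1649 = 1·1477 + 172
1477 = 8·172 + 101
172 = 1·101 + 71
101 = 1·71 + 30
71 = 2·30 + 11
30 = 2·11 + 8
11 = 1·8 + 3
8 = 2·3 + 2
3 = 1·2 + 1
2 = 2·1 + 0
gcd(1649, 3126) = 1, so the inverse exists.
Bézout: 1 = −604·3126 + 1145·1649.
So 1649⁻¹ ≡ 1145 (mod 3126).

1145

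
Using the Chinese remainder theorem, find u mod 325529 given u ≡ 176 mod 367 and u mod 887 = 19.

43482

367⁻¹ mod 887: 367×858 ≡ 1 (mod 887), so 367⁻¹ ≡ 858.
u = 176 + 367×((19 − 176)×858 mod 887) = 176 + 367×118 = 43482.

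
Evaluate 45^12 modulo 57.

12 in binary is 1100, i.e. 12 = 8 + 4.
45^1 ≡ 45 (mod 57)
45^2 ≡ 45^2 = 2025 ≡ 30 (mod 57)
45^4 ≡ 30^2 = 900 ≡ 45 (mod 57)
45^8 ≡ 45^2 = 2025 ≡ 30 (mod 57)
45^12 = 45^8 · 45^4 ≡ 30 · 45 (mod 57).
30 · 45 = 1350 ≡ 39 (mod 57).

39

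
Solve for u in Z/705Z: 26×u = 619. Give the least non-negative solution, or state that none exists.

539

gcd(26, 705) = 1, so a unique solution mod 705 exists.
26⁻¹ ≡ 461 (mod 705).
u ≡ 461×619 ≡ 539 (mod 705).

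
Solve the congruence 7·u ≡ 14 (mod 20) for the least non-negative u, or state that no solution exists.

2

gcd(7, 20) = 1, so a unique solution mod 20 exists.
7⁻¹ ≡ 3 (mod 20).
u ≡ 3·14 ≡ 2 (mod 20).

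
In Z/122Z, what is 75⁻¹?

109

Run the extended Euclidean algorithm:
122 = 1·75 + 47
75 = 1·47 + 28
47 = 1·28 + 19
28 = 1·19 + 9
19 = 2·9 + 1
9 = 9·1 + 0
gcd(75, 122) = 1, so the inverse exists.
Bézout: 1 = 8·122 − 13·75.
So 75⁻¹ ≡ −13 ≡ 109 (mod 122).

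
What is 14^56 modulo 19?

Using repeated squaring:
56 in binary is 111000, i.e. 56 = 32 + 16 + 8.
14^1 ≡ 14 (mod 19)
14^2 ≡ 14^2 = 196 ≡ 6 (mod 19)
14^4 ≡ 6^2 = 36 ≡ 17 (mod 19)
14^8 ≡ 17^2 = 289 ≡ 4 (mod 19)
14^16 ≡ 4^2 = 16 (mod 19)
14^32 ≡ 16^2 = 256 ≡ 9 (mod 19)
14^56 = 14^32 · 14^16 · 14^8 ≡ 9 · 16 · 4 (mod 19).
Accumulate the product:
9 · 16 = 144 ≡ 11
11 · 4 = 44 ≡ 6

6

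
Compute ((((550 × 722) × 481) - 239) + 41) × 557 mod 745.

199

550 × 722 = 397100 ≡ 15 (mod 745)
15 × 481 = 7215 ≡ 510 (mod 745)
510 - 239 = 271
271 + 41 = 312
312 × 557 = 173784 ≡ 199 (mod 745)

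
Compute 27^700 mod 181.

By square-and-multiply:
700 in binary is 1010111100, i.e. 700 = 512 + 128 + 32 + 16 + 8 + 4.
27^1 ≡ 27 (mod 181)
27^2 ≡ 27^2 = 729 ≡ 5 (mod 181)
27^4 ≡ 5^2 = 25 (mod 181)
27^8 ≡ 25^2 = 625 ≡ 82 (mod 181)
27^16 ≡ 82^2 = 6724 ≡ 27 (mod 181)
27^32 ≡ 27^2 = 729 ≡ 5 (mod 181)
27^64 ≡ 5^2 = 25 (mod 181)
27^128 ≡ 25^2 = 625 ≡ 82 (mod 181)
27^256 ≡ 82^2 = 6724 ≡ 27 (mod 181)
27^512 ≡ 27^2 = 729 ≡ 5 (mod 181)
27^700 = 27^512 · 27^128 · 27^32 · 27^16 · 27^8 · 27^4 ≡ 5 · 82 · 5 · 27 · 82 · 25 (mod 181).
Accumulate the product:
5 · 82 = 410 ≡ 48
48 · 5 = 240 ≡ 59
59 · 27 = 1593 ≡ 145
145 · 82 = 11890 ≡ 125
125 · 25 = 3125 ≡ 48

48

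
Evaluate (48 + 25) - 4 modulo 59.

48 + 25 = 73 ≡ 14 (mod 59)
14 - 4 = 10

10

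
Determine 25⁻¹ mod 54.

Run the extended Euclidean algorithm:
54 = 2×25 + 4
25 = 6×4 + 1
4 = 4×1 + 0
gcd(25, 54) = 1, so the inverse exists.
Bézout: 1 = −6×54 + 13×25.
So 25⁻¹ ≡ 13 (mod 54).

13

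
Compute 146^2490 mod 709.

87

2490 in binary is 100110111010, i.e. 2490 = 2048 + 256 + 128 + 32 + 16 + 8 + 2.
146^1 ≡ 146 (mod 709)
146^2 ≡ 146^2 = 21316 ≡ 46 (mod 709)
146^4 ≡ 46^2 = 2116 ≡ 698 (mod 709)
146^8 ≡ 698^2 = 487204 ≡ 121 (mod 709)
146^16 ≡ 121^2 = 14641 ≡ 461 (mod 709)
146^32 ≡ 461^2 = 212521 ≡ 530 (mod 709)
146^64 ≡ 530^2 = 280900 ≡ 136 (mod 709)
146^128 ≡ 136^2 = 18496 ≡ 62 (mod 709)
146^256 ≡ 62^2 = 3844 ≡ 299 (mod 709)
146^512 ≡ 299^2 = 89401 ≡ 67 (mod 709)
146^1024 ≡ 67^2 = 4489 ≡ 235 (mod 709)
146^2048 ≡ 235^2 = 55225 ≡ 632 (mod 709)
146^2490 = 146^2048 · 146^256 · 146^128 · 146^32 · 146^16 · 146^8 · 146^2 ≡ 632 · 299 · 62 · 530 · 461 · 121 · 46 (mod 709).
Accumulate the product:
632 · 299 = 188968 ≡ 374
374 · 62 = 23188 ≡ 500
500 · 530 = 265000 ≡ 543
543 · 461 = 250323 ≡ 46
46 · 121 = 5566 ≡ 603
603 · 46 = 27738 ≡ 87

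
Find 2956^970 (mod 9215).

5521

By square-and-multiply:
970 in binary is 1111001010, i.e. 970 = 512 + 256 + 128 + 64 + 8 + 2.
2956^1 ≡ 2956 (mod 9215)
2956^2 ≡ 2956^2 = 8737936 ≡ 2116 (mod 9215)
2956^4 ≡ 2116^2 = 4477456 ≡ 8181 (mod 9215)
2956^8 ≡ 8181^2 = 66928761 ≡ 216 (mod 9215)
2956^16 ≡ 216^2 = 46656 ≡ 581 (mod 9215)
2956^32 ≡ 581^2 = 337561 ≡ 5821 (mod 9215)
2956^64 ≡ 5821^2 = 33884041 ≡ 486 (mod 9215)
2956^128 ≡ 486^2 = 236196 ≡ 5821 (mod 9215)
2956^256 ≡ 5821^2 = 33884041 ≡ 486 (mod 9215)
2956^512 ≡ 486^2 = 236196 ≡ 5821 (mod 9215)
2956^970 = 2956^512 × 2956^256 × 2956^128 × 2956^64 × 2956^8 × 2956^2 ≡ 5821 × 486 × 5821 × 486 × 216 × 2116 (mod 9215).
Accumulate the product:
5821 × 486 = 2829006 ≡ 1
1 × 5821 = 5821
5821 × 486 = 2829006 ≡ 1
1 × 216 = 216
216 × 2116 = 457056 ≡ 5521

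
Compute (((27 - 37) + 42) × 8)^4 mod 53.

42

27 - 37 = -10 ≡ 43 (mod 53)
43 + 42 = 85 ≡ 32 (mod 53)
32 × 8 = 256 ≡ 44 (mod 53)
(44)^4 ≡ 42 (mod 53)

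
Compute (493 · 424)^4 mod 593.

556

493 · 424 = 209032 ≡ 296 (mod 593)
(296)^4 ≡ 556 (mod 593)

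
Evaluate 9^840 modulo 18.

9

Compute successive squares:
840 in binary is 1101001000, i.e. 840 = 512 + 256 + 64 + 8.
9^1 ≡ 9 (mod 18)
9^2 ≡ 9^2 = 81 ≡ 9 (mod 18)
9^4 ≡ 9^2 = 81 ≡ 9 (mod 18)
9^8 ≡ 9^2 = 81 ≡ 9 (mod 18)
9^16 ≡ 9^2 = 81 ≡ 9 (mod 18)
9^32 ≡ 9^2 = 81 ≡ 9 (mod 18)
9^64 ≡ 9^2 = 81 ≡ 9 (mod 18)
9^128 ≡ 9^2 = 81 ≡ 9 (mod 18)
9^256 ≡ 9^2 = 81 ≡ 9 (mod 18)
9^512 ≡ 9^2 = 81 ≡ 9 (mod 18)
9^840 = 9^512 × 9^256 × 9^64 × 9^8 ≡ 9 × 9 × 9 × 9 (mod 18).
Accumulate the product:
9 × 9 = 81 ≡ 9
9 × 9 = 81 ≡ 9
9 × 9 = 81 ≡ 9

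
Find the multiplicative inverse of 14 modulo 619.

398

Apply the Euclidean algorithm and back-substitute:
619 = 44×14 + 3
14 = 4×3 + 2
3 = 1×2 + 1
2 = 2×1 + 0
gcd(14, 619) = 1, so the inverse exists.
Bézout: 1 = 5×619 − 221×14.
So 14⁻¹ ≡ −221 ≡ 398 (mod 619).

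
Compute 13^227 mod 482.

Using repeated squaring:
13^1 ≡ 13 (mod 482)
13^2 ≡ 13^2 = 169 (mod 482)
13^4 ≡ 169^2 = 28561 ≡ 123 (mod 482)
13^8 ≡ 123^2 = 15129 ≡ 187 (mod 482)
13^16 ≡ 187^2 = 34969 ≡ 265 (mod 482)
13^32 ≡ 265^2 = 70225 ≡ 335 (mod 482)
13^64 ≡ 335^2 = 112225 ≡ 401 (mod 482)
13^128 ≡ 401^2 = 160801 ≡ 295 (mod 482)
13^227 = 13^128 * 13^64 * 13^32 * 13^2 * 13^1 ≡ 295 * 401 * 335 * 169 * 13 (mod 482).
Accumulate the product:
295 * 401 = 118295 ≡ 205
205 * 335 = 68675 ≡ 231
231 * 169 = 39039 ≡ 479
479 * 13 = 6227 ≡ 443

443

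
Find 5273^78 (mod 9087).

Compute successive squares:
78 in binary is 1001110, i.e. 78 = 64 + 8 + 4 + 2.
5273^1 ≡ 5273 (mod 9087)
5273^2 ≡ 5273^2 = 27804529 ≡ 7396 (mod 9087)
5273^4 ≡ 7396^2 = 54700816 ≡ 6163 (mod 9087)
5273^8 ≡ 6163^2 = 37982569 ≡ 7996 (mod 9087)
5273^16 ≡ 7996^2 = 63936016 ≡ 8971 (mod 9087)
5273^32 ≡ 8971^2 = 80478841 ≡ 4369 (mod 9087)
5273^64 ≡ 4369^2 = 19088161 ≡ 5461 (mod 9087)
5273^78 = 5273^64 · 5273^8 · 5273^4 · 5273^2 ≡ 5461 · 7996 · 6163 · 7396 (mod 9087).
Accumulate the product:
5461 · 7996 = 43666156 ≡ 3121
3121 · 6163 = 19234723 ≡ 6631
6631 · 7396 = 49042876 ≡ 337

337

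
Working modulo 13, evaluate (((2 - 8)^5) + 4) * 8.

2 - 8 = -6 ≡ 7 (mod 13)
(7)^5 ≡ 11 (mod 13)
11 + 4 = 15 ≡ 2 (mod 13)
2 * 8 = 16 ≡ 3 (mod 13)

3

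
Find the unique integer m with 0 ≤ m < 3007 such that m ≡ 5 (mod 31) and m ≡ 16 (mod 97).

501

31⁻¹ mod 97: 31×72 ≡ 1 (mod 97), so 31⁻¹ ≡ 72.
m = 5 + 31×((16 − 5)×72 mod 97) = 5 + 31×16 = 501.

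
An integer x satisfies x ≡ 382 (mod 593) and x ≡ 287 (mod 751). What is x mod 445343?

593⁻¹ mod 751: 593×385 ≡ 1 (mod 751), so 593⁻¹ ≡ 385.
x = 382 + 593×((287 − 382)×385 mod 751) = 382 + 593×224 = 133214.

133214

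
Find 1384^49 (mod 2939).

815

Compute successive squares:
49 in binary is 110001, i.e. 49 = 32 + 16 + 1.
1384^1 ≡ 1384 (mod 2939)
1384^2 ≡ 1384^2 = 1915456 ≡ 2167 (mod 2939)
1384^4 ≡ 2167^2 = 4695889 ≡ 2306 (mod 2939)
1384^8 ≡ 2306^2 = 5317636 ≡ 985 (mod 2939)
1384^16 ≡ 985^2 = 970225 ≡ 355 (mod 2939)
1384^32 ≡ 355^2 = 126025 ≡ 2587 (mod 2939)
1384^49 = 1384^32 · 1384^16 · 1384^1 ≡ 2587 · 355 · 1384 (mod 2939).
Accumulate the product:
2587 · 355 = 918385 ≡ 1417
1417 · 1384 = 1961128 ≡ 815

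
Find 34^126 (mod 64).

Using repeated squaring:
34^1 ≡ 34 (mod 64)
34^2 ≡ 34^2 = 1156 ≡ 4 (mod 64)
34^4 ≡ 4^2 = 16 (mod 64)
34^8 ≡ 16^2 = 256 ≡ 0 (mod 64)
34^16 ≡ 0^2 = 0 (mod 64)
34^32 ≡ 0^2 = 0 (mod 64)
34^64 ≡ 0^2 = 0 (mod 64)
34^126 = 34^64 × 34^32 × 34^16 × 34^8 × 34^4 × 34^2 ≡ 0 × 0 × 0 × 0 × 16 × 4 (mod 64).
Accumulate the product:
0 × 0 = 0
0 × 0 = 0
0 × 0 = 0
0 × 16 = 0
0 × 4 = 0

0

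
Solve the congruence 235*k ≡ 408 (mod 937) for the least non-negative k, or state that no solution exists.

gcd(235, 937) = 1, so a unique solution mod 937 exists.
235⁻¹ ≡ 626 (mod 937).
k ≡ 626*408 ≡ 544 (mod 937).

544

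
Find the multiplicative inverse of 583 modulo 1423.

By the extended Euclidean algorithm:
1423 = 2·583 + 257
583 = 2·257 + 69
257 = 3·69 + 50
69 = 1·50 + 19
50 = 2·19 + 12
19 = 1·12 + 7
12 = 1·7 + 5
7 = 1·5 + 2
5 = 2·2 + 1
2 = 2·1 + 0
gcd(583, 1423) = 1, so the inverse exists.
Bézout: 1 = 245·1423 − 598·583.
So 583⁻¹ ≡ −598 ≡ 825 (mod 1423).

825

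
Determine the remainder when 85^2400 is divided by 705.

220

2400 in binary is 100101100000, i.e. 2400 = 2048 + 256 + 64 + 32.
85^1 ≡ 85 (mod 705)
85^2 ≡ 85^2 = 7225 ≡ 175 (mod 705)
85^4 ≡ 175^2 = 30625 ≡ 310 (mod 705)
85^8 ≡ 310^2 = 96100 ≡ 220 (mod 705)
85^16 ≡ 220^2 = 48400 ≡ 460 (mod 705)
85^32 ≡ 460^2 = 211600 ≡ 100 (mod 705)
85^64 ≡ 100^2 = 10000 ≡ 130 (mod 705)
85^128 ≡ 130^2 = 16900 ≡ 685 (mod 705)
85^256 ≡ 685^2 = 469225 ≡ 400 (mod 705)
85^512 ≡ 400^2 = 160000 ≡ 670 (mod 705)
85^1024 ≡ 670^2 = 448900 ≡ 520 (mod 705)
85^2048 ≡ 520^2 = 270400 ≡ 385 (mod 705)
85^2400 = 85^2048 · 85^256 · 85^64 · 85^32 ≡ 385 · 400 · 130 · 100 (mod 705).
Accumulate the product:
385 · 400 = 154000 ≡ 310
310 · 130 = 40300 ≡ 115
115 · 100 = 11500 ≡ 220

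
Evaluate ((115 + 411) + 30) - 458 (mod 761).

115 + 411 = 526
526 + 30 = 556
556 - 458 = 98

98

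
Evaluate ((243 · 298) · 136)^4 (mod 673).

192

243 · 298 = 72414 ≡ 403 (mod 673)
403 · 136 = 54808 ≡ 295 (mod 673)
(295)^4 ≡ 192 (mod 673)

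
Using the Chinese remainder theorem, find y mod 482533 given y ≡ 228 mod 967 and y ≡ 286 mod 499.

967⁻¹ mod 499: 967·338 ≡ 1 (mod 499), so 967⁻¹ ≡ 338.
y = 228 + 967·((286 − 228)·338 mod 499) = 228 + 967·143 = 138509.

138509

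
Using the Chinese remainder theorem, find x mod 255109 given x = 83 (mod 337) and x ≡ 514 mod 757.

337⁻¹ mod 757: 337×456 ≡ 1 (mod 757), so 337⁻¹ ≡ 456.
x = 83 + 337×((514 − 83)×456 mod 757) = 83 + 337×473 = 159484.

159484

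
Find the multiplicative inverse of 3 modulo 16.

By the extended Euclidean algorithm:
16 = 5*3 + 1
3 = 3*1 + 0
gcd(3, 16) = 1, so the inverse exists.
Bézout: 1 = 1*16 − 5*3.
So 3⁻¹ ≡ −5 ≡ 11 (mod 16).

11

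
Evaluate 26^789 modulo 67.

64

789 in binary is 1100010101, i.e. 789 = 512 + 256 + 16 + 4 + 1.
26^1 ≡ 26 (mod 67)
26^2 ≡ 26^2 = 676 ≡ 6 (mod 67)
26^4 ≡ 6^2 = 36 (mod 67)
26^8 ≡ 36^2 = 1296 ≡ 23 (mod 67)
26^16 ≡ 23^2 = 529 ≡ 60 (mod 67)
26^32 ≡ 60^2 = 3600 ≡ 49 (mod 67)
26^64 ≡ 49^2 = 2401 ≡ 56 (mod 67)
26^128 ≡ 56^2 = 3136 ≡ 54 (mod 67)
26^256 ≡ 54^2 = 2916 ≡ 35 (mod 67)
26^512 ≡ 35^2 = 1225 ≡ 19 (mod 67)
26^789 = 26^512 × 26^256 × 26^16 × 26^4 × 26^1 ≡ 19 × 35 × 60 × 36 × 26 (mod 67).
Accumulate the product:
19 × 35 = 665 ≡ 62
62 × 60 = 3720 ≡ 35
35 × 36 = 1260 ≡ 54
54 × 26 = 1404 ≡ 64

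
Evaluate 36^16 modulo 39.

Using repeated squaring:
36^1 ≡ 36 (mod 39)
36^2 ≡ 36^2 = 1296 ≡ 9 (mod 39)
36^4 ≡ 9^2 = 81 ≡ 3 (mod 39)
36^8 ≡ 3^2 = 9 (mod 39)
36^16 ≡ 9^2 = 81 ≡ 3 (mod 39)
So 36^16 ≡ 3 (mod 39).

3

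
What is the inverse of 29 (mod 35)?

29

Apply the Euclidean algorithm and back-substitute:
35 = 1×29 + 6
29 = 4×6 + 5
6 = 1×5 + 1
5 = 5×1 + 0
gcd(29, 35) = 1, so the inverse exists.
Bézout: 1 = 5×35 − 6×29.
So 29⁻¹ ≡ −6 ≡ 29 (mod 35).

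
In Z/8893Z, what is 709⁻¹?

6560

Apply the Euclidean algorithm and back-substitute:
8893 = 12*709 + 385
709 = 1*385 + 324
385 = 1*324 + 61
324 = 5*61 + 19
61 = 3*19 + 4
19 = 4*4 + 3
4 = 1*3 + 1
3 = 3*1 + 0
gcd(709, 8893) = 1, so the inverse exists.
Back-substitute for 1:
1 = 1*4 − 1*3
  = −1*19 + 5*4
  = 5*61 − 16*19
  = −16*324 + 85*61
  = 85*385 − 101*324
  = −101*709 + 186*385
  = 186*8893 − 2333*709
So 709⁻¹ ≡ −2333 ≡ 6560 (mod 8893).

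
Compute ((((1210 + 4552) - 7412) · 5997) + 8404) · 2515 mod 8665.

4675

1210 + 4552 = 5762
5762 - 7412 = -1650 ≡ 7015 (mod 8665)
7015 · 5997 = 42068955 ≡ 380 (mod 8665)
380 + 8404 = 8784 ≡ 119 (mod 8665)
119 · 2515 = 299285 ≡ 4675 (mod 8665)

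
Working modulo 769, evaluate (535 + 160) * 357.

535 + 160 = 695
695 * 357 = 248115 ≡ 497 (mod 769)

497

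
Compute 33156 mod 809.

796

33156 = 40*809 + 796, so 33156 ≡ 796 (mod 809).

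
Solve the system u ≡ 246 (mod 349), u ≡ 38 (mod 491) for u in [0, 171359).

99711

349⁻¹ mod 491: 349·204 ≡ 1 (mod 491), so 349⁻¹ ≡ 204.
u = 246 + 349·((38 − 246)·204 mod 491) = 246 + 349·285 = 99711.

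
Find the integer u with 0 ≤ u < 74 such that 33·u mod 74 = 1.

9

74 = 2*33 + 8
33 = 4*8 + 1
8 = 8*1 + 0
gcd(33, 74) = 1, so the inverse exists.
Bézout: 1 = −4*74 + 9*33.
So 33⁻¹ ≡ 9 (mod 74).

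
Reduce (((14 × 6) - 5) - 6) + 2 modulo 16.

11

14 × 6 = 84 ≡ 4 (mod 16)
4 - 5 = -1 ≡ 15 (mod 16)
15 - 6 = 9
9 + 2 = 11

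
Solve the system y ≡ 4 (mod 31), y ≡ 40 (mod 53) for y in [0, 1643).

31⁻¹ mod 53: 31*12 ≡ 1 (mod 53), so 31⁻¹ ≡ 12.
y = 4 + 31*((40 − 4)*12 mod 53) = 4 + 31*8 = 252.

252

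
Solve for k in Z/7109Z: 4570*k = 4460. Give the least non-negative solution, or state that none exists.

gcd(4570, 7109) = 1, so a unique solution mod 7109 exists.
4570⁻¹ ≡ 7095 (mod 7109).
k ≡ 7095*4460 ≡ 1541 (mod 7109).

1541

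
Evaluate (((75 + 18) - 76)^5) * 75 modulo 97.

75 + 18 = 93
93 - 76 = 17
(17)^5 ≡ 68 (mod 97)
68 * 75 = 5100 ≡ 56 (mod 97)

56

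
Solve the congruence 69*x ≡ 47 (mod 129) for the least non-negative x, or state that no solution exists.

gcd(69, 129) = 3, and 3 does not divide 47.
So the congruence has no solution.

no solution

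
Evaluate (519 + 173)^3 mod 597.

83

519 + 173 = 692 ≡ 95 (mod 597)
(95)^3 ≡ 83 (mod 597)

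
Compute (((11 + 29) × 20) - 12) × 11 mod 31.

19

11 + 29 = 40 ≡ 9 (mod 31)
9 × 20 = 180 ≡ 25 (mod 31)
25 - 12 = 13
13 × 11 = 143 ≡ 19 (mod 31)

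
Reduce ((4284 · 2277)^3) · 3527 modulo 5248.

1088

4284 · 2277 = 9754668 ≡ 3884 (mod 5248)
(3884)^3 ≡ 1088 (mod 5248)
1088 · 3527 = 3837376 ≡ 1088 (mod 5248)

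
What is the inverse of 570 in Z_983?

695

Run the extended Euclidean algorithm:
983 = 1×570 + 413
570 = 1×413 + 157
413 = 2×157 + 99
157 = 1×99 + 58
99 = 1×58 + 41
58 = 1×41 + 17
41 = 2×17 + 7
17 = 2×7 + 3
7 = 2×3 + 1
3 = 3×1 + 0
gcd(570, 983) = 1, so the inverse exists.
Back-substitute for 1:
1 = 1×7 − 2×3
  = −2×17 + 5×7
  = 5×41 − 12×17
  = −12×58 + 17×41
  = 17×99 − 29×58
  = −29×157 + 46×99
  = 46×413 − 121×157
  = −121×570 + 167×413
  = 167×983 − 288×570
So 570⁻¹ ≡ −288 ≡ 695 (mod 983).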